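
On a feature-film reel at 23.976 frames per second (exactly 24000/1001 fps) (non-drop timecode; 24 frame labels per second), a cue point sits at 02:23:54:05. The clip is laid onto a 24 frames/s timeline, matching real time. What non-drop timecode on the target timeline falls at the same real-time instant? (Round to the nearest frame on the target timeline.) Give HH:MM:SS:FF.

Source frame index: (2×3600 + 23×60 + 54) × 24 + 5 = 207221.
Real time: 207221 / (24000/1001) = 207428221/24000 s.
Target frame: (207428221/24000) × (24) = 207428221/1000 ≈ 207428.221 → 207428.
At 24 labels/s: frame 207428 → 02:24:02:20.

02:24:02:20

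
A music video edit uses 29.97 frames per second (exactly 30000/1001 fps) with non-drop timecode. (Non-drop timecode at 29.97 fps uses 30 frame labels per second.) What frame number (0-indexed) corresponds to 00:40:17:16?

Total seconds to the label: (0 × 3600 + 40 × 60 + 17) = 2417.
Frame index = 2417 × 30 + 16 = 72526.

72526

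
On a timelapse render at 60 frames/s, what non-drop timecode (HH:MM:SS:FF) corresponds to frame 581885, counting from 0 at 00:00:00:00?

02:41:38:05

581885 ÷ 60 = 9698 full seconds, remainder 5 frames.
9698 s = 2 h 41 min 38 s.
Timecode: 02:41:38:05.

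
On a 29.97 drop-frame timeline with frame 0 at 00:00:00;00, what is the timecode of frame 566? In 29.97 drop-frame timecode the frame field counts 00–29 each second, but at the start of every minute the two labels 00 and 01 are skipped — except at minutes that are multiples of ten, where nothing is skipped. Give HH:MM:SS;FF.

00:00:18;26

Each 10-minute DF block holds 10 × 60 × 30 − 9 × 2 = 17982 frames. 566 ÷ 17982 → 0 full blocks, remainder 566.
Within the partial block the first minute is 1800 frames and each further minute 1798, so 0 further minute boundaries passed. Total skipped labels = 18 × 0 + 2 × 0 = 0.
Non-drop label index = 566 + 0 = 566; at 30 labels/s that is 00:00:18:26, i.e. DF 00:00:18;26.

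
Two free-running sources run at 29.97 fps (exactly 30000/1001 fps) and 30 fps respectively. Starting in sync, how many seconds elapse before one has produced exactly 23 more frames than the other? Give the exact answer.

The gap grows by |30 − 30000/1001| = 30/1001 frames per second.
Time for a 23-frame gap: 23 ÷ (30/1001) = 23023/30 s.

23023/30 seconds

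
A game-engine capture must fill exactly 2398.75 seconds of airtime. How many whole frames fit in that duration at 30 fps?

Frames = 2398.75 × 30 = 143925/2 ≈ 71962.5000.
Complete frames: 71962.

71962 frames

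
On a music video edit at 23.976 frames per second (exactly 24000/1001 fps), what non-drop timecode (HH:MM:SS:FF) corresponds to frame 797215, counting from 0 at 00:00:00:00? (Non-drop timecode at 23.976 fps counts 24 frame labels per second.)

797215 ÷ 24 = 33217 full seconds, remainder 7 frames.
33217 s = 9 h 13 min 37 s.
Timecode: 09:13:37:07.

09:13:37:07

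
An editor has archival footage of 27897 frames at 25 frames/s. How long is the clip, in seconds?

1115.88 seconds

Running time = 27897 / (25) = 1115.88 s.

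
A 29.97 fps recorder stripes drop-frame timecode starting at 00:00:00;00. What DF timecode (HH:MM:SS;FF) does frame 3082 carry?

Each 10-minute DF block holds 10 × 60 × 30 − 9 × 2 = 17982 frames. 3082 ÷ 17982 → 0 full blocks, remainder 3082.
Within the partial block the first minute is 1800 frames and each further minute 1798, so 1 further minute boundary passed. Total skipped labels = 18 × 0 + 2 × 1 = 2.
Non-drop label index = 3082 + 2 = 3084; at 30 labels/s that is 00:01:42:24, i.e. DF 00:01:42;24.

00:01:42;24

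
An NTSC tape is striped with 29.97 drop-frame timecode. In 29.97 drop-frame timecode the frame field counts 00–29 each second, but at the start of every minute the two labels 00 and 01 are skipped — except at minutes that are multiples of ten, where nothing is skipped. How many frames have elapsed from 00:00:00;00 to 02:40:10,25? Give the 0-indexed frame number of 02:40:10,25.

288037

As if non-drop at 30 labels/s: (2 × 3600 + 40 × 60 + 10) × 30 + 25 = 288325.
Minute boundaries passed: 160; those not divisible by 10: 160 − 16 = 144; dropped labels = 2 × 144 = 288.
Actual frame index = 288325 − 288 = 288037.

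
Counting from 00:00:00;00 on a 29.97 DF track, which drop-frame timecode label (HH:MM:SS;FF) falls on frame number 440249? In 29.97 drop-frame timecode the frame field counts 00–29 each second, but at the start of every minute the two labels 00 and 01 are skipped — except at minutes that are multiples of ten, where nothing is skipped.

Ten DF minutes hold 17982 frames, so frame 440249 lies in block 24 (frames 431568–449549) with 8681 frames into that block.
The block's first minute is 1800 frames and the rest 1798 each; 8681 frames reaches minute 4, so 24 × 18 + 4 × 2 = 440 labels have been skipped so far.
Adding those back, label number 440249 + 440 = 440689 at 30 labels/s is 14689 s + 19 f = 4 h 4 min 49 s frame 19, i.e. 04:04:49;19.

04:04:49;19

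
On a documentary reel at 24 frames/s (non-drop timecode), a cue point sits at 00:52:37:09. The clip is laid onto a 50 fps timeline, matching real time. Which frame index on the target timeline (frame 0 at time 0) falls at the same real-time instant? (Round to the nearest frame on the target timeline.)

Source frame index: (0×3600 + 52×60 + 37) × 24 + 9 = 75777.
Real time: 75777 / (24) = 25259/8 s.
Target frame: (25259/8) × (50) = 631475/4 ≈ 157868.750 → 157869.

frame 157869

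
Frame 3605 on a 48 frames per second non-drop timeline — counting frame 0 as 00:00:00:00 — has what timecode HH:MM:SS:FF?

00:01:15:05

3605 ÷ 48 = 75 full seconds, remainder 5 frames.
75 s = 0 h 1 min 15 s.
Timecode: 00:01:15:05.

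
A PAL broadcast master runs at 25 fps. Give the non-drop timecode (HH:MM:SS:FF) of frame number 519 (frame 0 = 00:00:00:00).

519 ÷ 25 = 20 full seconds, remainder 19 frames.
20 s = 0 h 0 min 20 s.
Timecode: 00:00:20:19.

00:00:20:19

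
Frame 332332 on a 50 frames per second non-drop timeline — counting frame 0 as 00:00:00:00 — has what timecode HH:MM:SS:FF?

01:50:46:32

332332 ÷ 50 = 6646 full seconds, remainder 32 frames.
6646 s = 1 h 50 min 46 s.
Timecode: 01:50:46:32.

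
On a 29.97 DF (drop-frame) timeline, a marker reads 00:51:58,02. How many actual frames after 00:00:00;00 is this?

93450

Complete 10-minute blocks: 5, each 17982 frames → 89910.
Remaining 1 whole minute in the current block: 1800 + 0 × 1798 = 1800 frames.
Within the current minute: 58 × 30 + 2 − 2 = 1740 (labels ;00/;01 skipped at this minute). Total = 89910 + 1800 + 1740 = 93450.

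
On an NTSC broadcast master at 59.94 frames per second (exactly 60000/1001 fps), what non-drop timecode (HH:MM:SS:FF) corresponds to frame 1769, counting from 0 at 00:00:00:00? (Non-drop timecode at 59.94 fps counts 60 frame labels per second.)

00:00:29:29

1769 ÷ 60 = 29 full seconds, remainder 29 frames.
29 s = 0 h 0 min 29 s.
Timecode: 00:00:29:29.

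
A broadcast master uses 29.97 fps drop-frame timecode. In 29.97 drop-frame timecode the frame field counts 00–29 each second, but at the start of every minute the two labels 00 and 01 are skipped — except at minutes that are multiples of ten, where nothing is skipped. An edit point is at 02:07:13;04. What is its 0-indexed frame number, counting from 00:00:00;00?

228764

As if non-drop at 30 labels/s: (2 × 3600 + 7 × 60 + 13) × 30 + 4 = 228994.
Minute boundaries passed: 127; those not divisible by 10: 127 − 12 = 115; dropped labels = 2 × 115 = 230.
Actual frame index = 228994 − 230 = 228764.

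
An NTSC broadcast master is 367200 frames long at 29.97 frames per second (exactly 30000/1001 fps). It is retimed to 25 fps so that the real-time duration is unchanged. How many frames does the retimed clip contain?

Target frames = source frames × (target rate / source rate) = 367200 × (25)/(30000/1001) = 367200 × 1001/1200 = 306306.

306306 frames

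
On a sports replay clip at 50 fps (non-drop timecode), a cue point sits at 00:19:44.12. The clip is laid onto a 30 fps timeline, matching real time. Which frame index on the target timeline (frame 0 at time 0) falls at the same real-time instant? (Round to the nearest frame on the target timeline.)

Source frame index: (0×3600 + 19×60 + 44) × 50 + 12 = 59212.
Real time: 59212 / (50) = 29606/25 s.
Target frame: (29606/25) × (30) = 177636/5 ≈ 35527.200 → 35527.

frame 35527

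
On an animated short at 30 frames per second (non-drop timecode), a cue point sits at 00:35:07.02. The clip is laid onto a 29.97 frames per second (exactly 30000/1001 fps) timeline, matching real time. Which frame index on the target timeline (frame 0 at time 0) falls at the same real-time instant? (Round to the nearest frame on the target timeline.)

frame 63149

Source frame index: (0×3600 + 35×60 + 7) × 30 + 2 = 63212.
Real time: 63212 / (30) = 31606/15 s.
Target frame: (31606/15) × (30000/1001) = 63212000/1001 ≈ 63148.851 → 63149.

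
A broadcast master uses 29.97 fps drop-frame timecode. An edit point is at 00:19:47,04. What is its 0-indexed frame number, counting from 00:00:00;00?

Complete 10-minute blocks: 1, each 17982 frames → 17982.
Remaining 9 whole minutes in the current block: 1800 + 8 × 1798 = 16184 frames.
Within the current minute: 47 × 30 + 4 − 2 = 1412 (labels ;00/;01 skipped at this minute). Total = 17982 + 16184 + 1412 = 35578.

35578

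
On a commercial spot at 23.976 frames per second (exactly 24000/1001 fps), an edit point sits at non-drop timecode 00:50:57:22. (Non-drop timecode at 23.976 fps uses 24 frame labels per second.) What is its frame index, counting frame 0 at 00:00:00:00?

frame 73390

Total seconds to the label: (0 × 3600 + 50 × 60 + 57) = 3057.
Frame index = 3057 × 24 + 22 = 73390.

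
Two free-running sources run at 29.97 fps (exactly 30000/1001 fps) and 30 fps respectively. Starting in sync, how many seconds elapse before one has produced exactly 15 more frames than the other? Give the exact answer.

500.5 seconds

The gap grows by |30 − 30000/1001| = 30/1001 frames per second.
Time for a 15-frame gap: 15 ÷ (30/1001) = 500.5 s.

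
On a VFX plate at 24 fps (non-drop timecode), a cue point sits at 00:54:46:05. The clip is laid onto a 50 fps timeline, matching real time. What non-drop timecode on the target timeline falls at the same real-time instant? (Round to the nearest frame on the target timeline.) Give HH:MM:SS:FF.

00:54:46:10

Source frame index: (0×3600 + 54×60 + 46) × 24 + 5 = 78869.
Real time: 78869 / (24) = 78869/24 s.
Target frame: (78869/24) × (50) = 1971725/12 ≈ 164310.417 → 164310.
At 50 labels/s: frame 164310 → 00:54:46:10.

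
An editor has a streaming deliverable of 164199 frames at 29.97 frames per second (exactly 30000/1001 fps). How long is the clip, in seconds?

5478.7733 seconds

Running time = 164199 / (30000/1001) = 5478.7733 s.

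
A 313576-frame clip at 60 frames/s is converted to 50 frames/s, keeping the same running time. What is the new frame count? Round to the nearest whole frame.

261313 frames

Frames at target rate = 313576 × (50) / (60) = 783940/3 ≈ 261313.333.
Nearest whole frame: 261313.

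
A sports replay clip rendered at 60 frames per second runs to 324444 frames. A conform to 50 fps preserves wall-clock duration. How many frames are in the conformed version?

Target frames = source frames × (target rate / source rate) = 324444 × (50)/(60) = 324444 × 5/6 = 270370.

270370 frames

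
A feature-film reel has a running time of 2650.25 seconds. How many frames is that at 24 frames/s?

Frames = 2650.25 × 24 = 63606.

63606 frames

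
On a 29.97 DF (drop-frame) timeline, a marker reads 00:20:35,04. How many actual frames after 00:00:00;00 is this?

Complete 10-minute blocks: 2, each 17982 frames → 35964.
Remaining 0 whole minutes in the current block: 0 frames.
Within the current minute: 35 × 30 + 4 = 1054. Total = 35964 + 0 + 1054 = 37018.

37018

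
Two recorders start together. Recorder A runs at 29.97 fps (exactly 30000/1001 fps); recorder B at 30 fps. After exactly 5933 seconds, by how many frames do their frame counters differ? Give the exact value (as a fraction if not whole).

177990/1001 frames

A emits 30000/1001 × 5933 = 177990000/1001 frames; B emits 30 × 5933 = 177990.
Difference = 177990/1001 frames (≈ 177.8122); B is ahead of A.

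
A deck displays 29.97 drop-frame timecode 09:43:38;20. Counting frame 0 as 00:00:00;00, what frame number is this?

As if non-drop at 30 labels/s: (9 × 3600 + 43 × 60 + 38) × 30 + 20 = 1050560.
Minute boundaries passed: 583; those not divisible by 10: 583 − 58 = 525; dropped labels = 2 × 525 = 1050.
Actual frame index = 1050560 − 1050 = 1049510.

1049510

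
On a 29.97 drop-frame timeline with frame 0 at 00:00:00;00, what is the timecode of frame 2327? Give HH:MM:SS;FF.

Ten DF minutes hold 17982 frames, so frame 2327 lies in block 0 (frames 0–17981) with 2327 frames into that block.
The block's first minute is 1800 frames and the rest 1798 each; 2327 frames reaches minute 1, so 0 × 18 + 1 × 2 = 2 labels have been skipped so far.
Adding those back, label number 2327 + 2 = 2329 at 30 labels/s is 77 s + 19 f = 0 h 1 min 17 s frame 19, i.e. 00:01:17;19.

00:01:17;19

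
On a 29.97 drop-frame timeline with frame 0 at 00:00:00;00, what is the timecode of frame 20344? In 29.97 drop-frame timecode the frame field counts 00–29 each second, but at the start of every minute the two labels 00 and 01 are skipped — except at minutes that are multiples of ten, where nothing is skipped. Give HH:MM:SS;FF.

00:11:18;24

Ten DF minutes hold 17982 frames, so frame 20344 lies in block 1 (frames 17982–35963) with 2362 frames into that block.
The block's first minute is 1800 frames and the rest 1798 each; 2362 frames reaches minute 1, so 1 × 18 + 1 × 2 = 20 labels have been skipped so far.
Adding those back, label number 20344 + 20 = 20364 at 30 labels/s is 678 s + 24 f = 0 h 11 min 18 s frame 24, i.e. 00:11:18;24.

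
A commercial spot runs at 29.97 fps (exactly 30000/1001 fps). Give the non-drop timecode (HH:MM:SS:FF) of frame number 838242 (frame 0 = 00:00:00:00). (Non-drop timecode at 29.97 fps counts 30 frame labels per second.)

07:45:41:12

838242 ÷ 30 = 27941 full seconds, remainder 12 frames.
27941 s = 7 h 45 min 41 s.
Timecode: 07:45:41:12.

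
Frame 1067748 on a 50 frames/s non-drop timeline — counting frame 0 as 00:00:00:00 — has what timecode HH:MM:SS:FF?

1067748 ÷ 50 = 21354 full seconds, remainder 48 frames.
21354 s = 5 h 55 min 54 s.
Timecode: 05:55:54:48.

05:55:54:48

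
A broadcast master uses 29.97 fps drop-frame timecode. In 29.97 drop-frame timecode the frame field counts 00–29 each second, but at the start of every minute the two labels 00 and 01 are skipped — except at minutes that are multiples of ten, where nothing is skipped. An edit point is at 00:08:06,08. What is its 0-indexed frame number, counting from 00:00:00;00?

14572

As if non-drop at 30 labels/s: (0 × 3600 + 8 × 60 + 6) × 30 + 8 = 14588.
Minute boundaries passed: 8; those not divisible by 10: 8 − 0 = 8; dropped labels = 2 × 8 = 16.
Actual frame index = 14588 − 16 = 14572.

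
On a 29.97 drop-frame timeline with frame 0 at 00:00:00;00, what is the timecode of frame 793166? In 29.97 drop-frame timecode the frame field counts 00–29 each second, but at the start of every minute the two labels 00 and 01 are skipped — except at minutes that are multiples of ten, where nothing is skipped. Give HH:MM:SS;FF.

Each 10-minute DF block holds 10 × 60 × 30 − 9 × 2 = 17982 frames. 793166 ÷ 17982 → 44 full blocks, remainder 1958.
Within the partial block the first minute is 1800 frames and each further minute 1798, so 1 further minute boundary passed. Total skipped labels = 18 × 44 + 2 × 1 = 794.
Non-drop label index = 793166 + 794 = 793960; at 30 labels/s that is 07:21:05:10, i.e. DF 07:21:05;10.

07:21:05;10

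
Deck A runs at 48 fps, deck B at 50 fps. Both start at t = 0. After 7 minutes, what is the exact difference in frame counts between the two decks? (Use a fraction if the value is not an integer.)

7 min = 420 s.
A emits 48 × 420 = 20160 frames; B emits 50 × 420 = 21000.
Difference = 840 frames; B is ahead of A.

840 frames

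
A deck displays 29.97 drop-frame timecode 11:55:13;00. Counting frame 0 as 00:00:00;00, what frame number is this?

1286102

As if non-drop at 30 labels/s: (11 × 3600 + 55 × 60 + 13) × 30 + 0 = 1287390.
Minute boundaries passed: 715; those not divisible by 10: 715 − 71 = 644; dropped labels = 2 × 644 = 1288.
Actual frame index = 1287390 − 1288 = 1286102.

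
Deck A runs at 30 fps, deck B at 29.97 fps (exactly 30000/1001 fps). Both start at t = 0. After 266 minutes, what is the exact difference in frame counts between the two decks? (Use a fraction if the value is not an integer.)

266 min = 15960 s.
A emits 30 × 15960 = 478800 frames; B emits 30000/1001 × 15960 = 68400000/143.
Difference = 68400/143 frames (≈ 478.3217); B is behind A.

68400/143 frames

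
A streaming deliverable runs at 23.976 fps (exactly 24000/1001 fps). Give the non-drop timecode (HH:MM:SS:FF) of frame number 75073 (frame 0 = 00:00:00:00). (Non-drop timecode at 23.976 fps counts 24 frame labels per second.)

75073 ÷ 24 = 3128 full seconds, remainder 1 frame.
3128 s = 0 h 52 min 8 s.
Timecode: 00:52:08:01.

00:52:08:01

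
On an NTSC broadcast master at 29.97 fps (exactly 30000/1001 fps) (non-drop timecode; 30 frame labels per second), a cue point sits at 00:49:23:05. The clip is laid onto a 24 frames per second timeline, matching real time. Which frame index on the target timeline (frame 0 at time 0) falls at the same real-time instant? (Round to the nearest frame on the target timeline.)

Source frame index: (0×3600 + 49×60 + 23) × 30 + 5 = 88895.
Real time: 88895 / (30000/1001) = 17796779/6000 s.
Target frame: (17796779/6000) × (24) = 17796779/250 ≈ 71187.116 → 71187.

frame 71187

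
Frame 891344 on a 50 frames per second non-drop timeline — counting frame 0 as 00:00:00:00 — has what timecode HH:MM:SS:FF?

891344 ÷ 50 = 17826 full seconds, remainder 44 frames.
17826 s = 4 h 57 min 6 s.
Timecode: 04:57:06:44.

04:57:06:44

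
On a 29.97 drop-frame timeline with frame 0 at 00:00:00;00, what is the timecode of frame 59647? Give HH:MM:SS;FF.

00:33:10;07

Ten DF minutes hold 17982 frames, so frame 59647 lies in block 3 (frames 53946–71927) with 5701 frames into that block.
The block's first minute is 1800 frames and the rest 1798 each; 5701 frames reaches minute 3, so 3 × 18 + 3 × 2 = 60 labels have been skipped so far.
Adding those back, label number 59647 + 60 = 59707 at 30 labels/s is 1990 s + 7 f = 0 h 33 min 10 s frame 7, i.e. 00:33:10;07.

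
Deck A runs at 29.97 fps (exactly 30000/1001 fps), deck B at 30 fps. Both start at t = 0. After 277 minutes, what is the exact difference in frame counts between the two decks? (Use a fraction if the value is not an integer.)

498600/1001 frames

277 min = 16620 s.
A emits 30000/1001 × 16620 = 498600000/1001 frames; B emits 30 × 16620 = 498600.
Difference = 498600/1001 frames (≈ 498.1019); B is ahead of A.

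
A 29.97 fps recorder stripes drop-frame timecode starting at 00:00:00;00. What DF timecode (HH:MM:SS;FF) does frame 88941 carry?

Ten DF minutes hold 17982 frames, so frame 88941 lies in block 4 (frames 71928–89909) with 17013 frames into that block.
The block's first minute is 1800 frames and the rest 1798 each; 17013 frames reaches minute 9, so 4 × 18 + 9 × 2 = 90 labels have been skipped so far.
Adding those back, label number 88941 + 90 = 89031 at 30 labels/s is 2967 s + 21 f = 0 h 49 min 27 s frame 21, i.e. 00:49:27;21.

00:49:27;21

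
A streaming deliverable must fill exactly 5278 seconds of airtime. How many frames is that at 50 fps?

263900 frames

Frames = 5278 × 50 = 263900.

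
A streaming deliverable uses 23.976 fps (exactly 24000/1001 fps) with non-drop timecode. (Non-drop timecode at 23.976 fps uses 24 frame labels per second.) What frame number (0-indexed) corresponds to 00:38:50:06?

Total seconds to the label: (0 × 3600 + 38 × 60 + 50) = 2330.
Frame index = 2330 × 24 + 6 = 55926.

frame 55926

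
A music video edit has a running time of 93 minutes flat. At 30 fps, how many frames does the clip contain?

93 min = 5580 s.
Frames = 5580 × 30 = 167400.

167400 frames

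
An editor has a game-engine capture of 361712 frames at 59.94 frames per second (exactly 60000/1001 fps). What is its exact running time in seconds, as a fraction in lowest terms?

Running time = 361712 ÷ (60000/1001) = 361712 × 1001/60000 = 22629607/3750 s.

22629607/3750 seconds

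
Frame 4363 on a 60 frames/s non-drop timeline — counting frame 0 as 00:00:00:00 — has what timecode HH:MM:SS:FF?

4363 ÷ 60 = 72 full seconds, remainder 43 frames.
72 s = 0 h 1 min 12 s.
Timecode: 00:01:12:43.

00:01:12:43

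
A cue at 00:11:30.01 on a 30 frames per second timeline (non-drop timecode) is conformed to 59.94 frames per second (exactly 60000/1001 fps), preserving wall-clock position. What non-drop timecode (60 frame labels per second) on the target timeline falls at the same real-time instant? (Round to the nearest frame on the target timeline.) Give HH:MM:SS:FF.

00:11:29:21

Source frame index: (0×3600 + 11×60 + 30) × 30 + 1 = 20701.
Real time: 20701 / (30) = 20701/30 s.
Target frame: (20701/30) × (60000/1001) = 41402000/1001 ≈ 41360.639 → 41361.
At 60 labels/s: frame 41361 → 00:11:29:21.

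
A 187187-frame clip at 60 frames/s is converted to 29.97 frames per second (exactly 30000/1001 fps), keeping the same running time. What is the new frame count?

93500 frames

Target frames = source frames × (target rate / source rate) = 187187 × (30000/1001)/(60) = 187187 × 500/1001 = 93500.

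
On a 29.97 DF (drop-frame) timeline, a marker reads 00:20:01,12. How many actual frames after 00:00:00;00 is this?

Complete 10-minute blocks: 2, each 17982 frames → 35964.
Remaining 0 whole minutes in the current block: 0 frames.
Within the current minute: 1 × 30 + 12 = 42. Total = 35964 + 0 + 42 = 36006.

36006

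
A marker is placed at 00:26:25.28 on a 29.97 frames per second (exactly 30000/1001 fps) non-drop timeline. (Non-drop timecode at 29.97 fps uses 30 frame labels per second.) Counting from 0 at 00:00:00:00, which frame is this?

Total seconds to the label: (0 × 3600 + 26 × 60 + 25) = 1585.
Frame index = 1585 × 30 + 28 = 47578.

47578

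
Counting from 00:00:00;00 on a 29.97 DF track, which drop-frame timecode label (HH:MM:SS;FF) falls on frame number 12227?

Each 10-minute DF block holds 10 × 60 × 30 − 9 × 2 = 17982 frames. 12227 ÷ 17982 → 0 full blocks, remainder 12227.
Within the partial block the first minute is 1800 frames and each further minute 1798, so 6 further minute boundaries passed. Total skipped labels = 18 × 0 + 2 × 6 = 12.
Non-drop label index = 12227 + 12 = 12239; at 30 labels/s that is 00:06:47:29, i.e. DF 00:06:47;29.

00:06:47;29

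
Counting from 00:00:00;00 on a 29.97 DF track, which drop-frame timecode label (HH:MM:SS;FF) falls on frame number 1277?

00:00:42;17

Each 10-minute DF block holds 10 × 60 × 30 − 9 × 2 = 17982 frames. 1277 ÷ 17982 → 0 full blocks, remainder 1277.
Within the partial block the first minute is 1800 frames and each further minute 1798, so 0 further minute boundaries passed. Total skipped labels = 18 × 0 + 2 × 0 = 0.
Non-drop label index = 1277 + 0 = 1277; at 30 labels/s that is 00:00:42:17, i.e. DF 00:00:42;17.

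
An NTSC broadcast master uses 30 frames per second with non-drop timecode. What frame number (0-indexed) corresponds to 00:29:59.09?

Total seconds to the label: (0 × 3600 + 29 × 60 + 59) = 1799.
Frame index = 1799 × 30 + 9 = 53979.

53979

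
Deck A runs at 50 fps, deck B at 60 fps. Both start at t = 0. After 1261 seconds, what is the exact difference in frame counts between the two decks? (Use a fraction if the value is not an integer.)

A emits 50 × 1261 = 63050 frames; B emits 60 × 1261 = 75660.
Difference = 12610 frames; B is ahead of A.

12610 frames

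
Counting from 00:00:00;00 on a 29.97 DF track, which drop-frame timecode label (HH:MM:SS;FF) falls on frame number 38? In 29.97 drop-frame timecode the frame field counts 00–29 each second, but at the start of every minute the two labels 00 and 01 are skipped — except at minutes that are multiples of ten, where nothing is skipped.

Ten DF minutes hold 17982 frames, so frame 38 lies in block 0 (frames 0–17981) with 38 frames into that block.
The block's first minute is 1800 frames and the rest 1798 each; 38 frames reaches minute 0, so 0 × 18 + 0 × 2 = 0 labels have been skipped so far.
Adding those back, label number 38 + 0 = 38 at 30 labels/s is 1 s + 8 f = 0 h 0 min 1 s frame 8, i.e. 00:00:01;08.

00:00:01;08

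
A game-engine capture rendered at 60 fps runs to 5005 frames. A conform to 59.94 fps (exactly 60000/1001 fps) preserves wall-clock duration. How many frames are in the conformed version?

5000 frames

Target frames = source frames × (target rate / source rate) = 5005 × (60000/1001)/(60) = 5005 × 1000/1001 = 5000.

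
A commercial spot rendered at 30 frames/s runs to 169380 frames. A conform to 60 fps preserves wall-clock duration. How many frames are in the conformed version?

338760 frames

Target frames = source frames × (target rate / source rate) = 169380 × (60)/(30) = 169380 × 2 = 338760.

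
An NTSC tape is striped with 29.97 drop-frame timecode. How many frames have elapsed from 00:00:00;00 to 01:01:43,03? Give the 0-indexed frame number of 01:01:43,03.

Complete 10-minute blocks: 6, each 17982 frames → 107892.
Remaining 1 whole minute in the current block: 1800 + 0 × 1798 = 1800 frames.
Within the current minute: 43 × 30 + 3 − 2 = 1291 (labels ;00/;01 skipped at this minute). Total = 107892 + 1800 + 1291 = 110983.

110983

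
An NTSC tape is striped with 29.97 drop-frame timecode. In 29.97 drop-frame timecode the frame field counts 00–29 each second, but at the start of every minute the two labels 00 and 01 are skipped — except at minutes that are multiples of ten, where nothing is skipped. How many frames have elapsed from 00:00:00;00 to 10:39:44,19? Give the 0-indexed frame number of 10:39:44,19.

1150387

As if non-drop at 30 labels/s: (10 × 3600 + 39 × 60 + 44) × 30 + 19 = 1151539.
Minute boundaries passed: 639; those not divisible by 10: 639 − 63 = 576; dropped labels = 2 × 576 = 1152.
Actual frame index = 1151539 − 1152 = 1150387.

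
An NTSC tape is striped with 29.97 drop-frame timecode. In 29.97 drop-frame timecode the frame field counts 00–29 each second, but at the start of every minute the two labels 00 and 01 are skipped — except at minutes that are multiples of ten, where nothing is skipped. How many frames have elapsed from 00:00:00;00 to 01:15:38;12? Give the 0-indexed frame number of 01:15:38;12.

136016

Complete 10-minute blocks: 7, each 17982 frames → 125874.
Remaining 5 whole minutes in the current block: 1800 + 4 × 1798 = 8992 frames.
Within the current minute: 38 × 30 + 12 − 2 = 1150 (labels ;00/;01 skipped at this minute). Total = 125874 + 8992 + 1150 = 136016.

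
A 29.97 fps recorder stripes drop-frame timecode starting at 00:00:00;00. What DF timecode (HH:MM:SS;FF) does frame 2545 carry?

00:01:24;27

Each 10-minute DF block holds 10 × 60 × 30 − 9 × 2 = 17982 frames. 2545 ÷ 17982 → 0 full blocks, remainder 2545.
Within the partial block the first minute is 1800 frames and each further minute 1798, so 1 further minute boundary passed. Total skipped labels = 18 × 0 + 2 × 1 = 2.
Non-drop label index = 2545 + 2 = 2547; at 30 labels/s that is 00:01:24:27, i.e. DF 00:01:24;27.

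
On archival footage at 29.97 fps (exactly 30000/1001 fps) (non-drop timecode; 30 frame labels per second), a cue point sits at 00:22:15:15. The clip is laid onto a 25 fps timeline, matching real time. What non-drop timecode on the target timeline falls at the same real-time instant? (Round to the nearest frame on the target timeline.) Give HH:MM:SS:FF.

00:22:16:21

Source frame index: (0×3600 + 22×60 + 15) × 30 + 15 = 40065.
Real time: 40065 / (30000/1001) = 2673671/2000 s.
Target frame: (2673671/2000) × (25) = 2673671/80 ≈ 33420.887 → 33421.
At 25 labels/s: frame 33421 → 00:22:16:21.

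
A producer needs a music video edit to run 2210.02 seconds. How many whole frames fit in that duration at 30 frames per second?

66300 frames

Frames = 2210.02 × 30 = 331503/5 ≈ 66300.6000.
Complete frames: 66300.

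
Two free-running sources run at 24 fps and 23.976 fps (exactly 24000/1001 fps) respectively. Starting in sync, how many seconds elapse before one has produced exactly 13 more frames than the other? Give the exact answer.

13013/24 seconds

The gap grows by |24000/1001 − 24| = 24/1001 frames per second.
Time for a 13-frame gap: 13 ÷ (24/1001) = 13013/24 s.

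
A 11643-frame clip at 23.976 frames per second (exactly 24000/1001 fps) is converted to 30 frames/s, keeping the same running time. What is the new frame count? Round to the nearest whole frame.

14568 frames

Frames at target rate = 11643 × (30) / (24000/1001) = 11654643/800 ≈ 14568.304.
Nearest whole frame: 14568.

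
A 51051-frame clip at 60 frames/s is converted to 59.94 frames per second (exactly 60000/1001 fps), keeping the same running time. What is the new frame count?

Target frames = source frames × (target rate / source rate) = 51051 × (60000/1001)/(60) = 51051 × 1000/1001 = 51000.

51000 frames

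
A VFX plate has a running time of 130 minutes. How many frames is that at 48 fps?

374400 frames

130 min = 7800 s.
Frames = 7800 × 48 = 374400.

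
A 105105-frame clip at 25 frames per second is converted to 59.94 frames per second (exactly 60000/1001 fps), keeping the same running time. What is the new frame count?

252000 frames

Target frames = source frames × (target rate / source rate) = 105105 × (60000/1001)/(25) = 105105 × 2400/1001 = 252000.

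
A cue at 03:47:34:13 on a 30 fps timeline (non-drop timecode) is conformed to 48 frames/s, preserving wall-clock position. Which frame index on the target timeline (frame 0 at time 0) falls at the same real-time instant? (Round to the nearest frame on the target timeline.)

frame 655413

Source frame index: (3×3600 + 47×60 + 34) × 30 + 13 = 409633.
Real time: 409633 / (30) = 409633/30 s.
Target frame: (409633/30) × (48) = 3277064/5 ≈ 655412.800 → 655413.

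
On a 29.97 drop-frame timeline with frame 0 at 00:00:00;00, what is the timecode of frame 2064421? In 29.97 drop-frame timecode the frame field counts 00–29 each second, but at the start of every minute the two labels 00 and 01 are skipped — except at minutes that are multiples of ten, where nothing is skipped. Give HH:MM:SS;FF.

Ten DF minutes hold 17982 frames, so frame 2064421 lies in block 114 (frames 2049948–2067929) with 14473 frames into that block.
The block's first minute is 1800 frames and the rest 1798 each; 14473 frames reaches minute 8, so 114 × 18 + 8 × 2 = 2068 labels have been skipped so far.
Adding those back, label number 2064421 + 2068 = 2066489 at 30 labels/s is 68882 s + 29 f = 19 h 8 min 2 s frame 29, i.e. 19:08:02;29.

19:08:02;29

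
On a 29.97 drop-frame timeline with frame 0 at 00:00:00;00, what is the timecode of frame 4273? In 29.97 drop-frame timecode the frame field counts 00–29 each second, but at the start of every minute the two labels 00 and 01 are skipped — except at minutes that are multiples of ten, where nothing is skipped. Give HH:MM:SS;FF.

00:02:22;17

Ten DF minutes hold 17982 frames, so frame 4273 lies in block 0 (frames 0–17981) with 4273 frames into that block.
The block's first minute is 1800 frames and the rest 1798 each; 4273 frames reaches minute 2, so 0 × 18 + 2 × 2 = 4 labels have been skipped so far.
Adding those back, label number 4273 + 4 = 4277 at 30 labels/s is 142 s + 17 f = 0 h 2 min 22 s frame 17, i.e. 00:02:22;17.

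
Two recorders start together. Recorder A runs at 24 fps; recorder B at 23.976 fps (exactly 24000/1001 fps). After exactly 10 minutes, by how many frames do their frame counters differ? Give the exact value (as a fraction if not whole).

14400/1001 frames

10 min = 600 s.
A emits 24 × 600 = 14400 frames; B emits 24000/1001 × 600 = 14400000/1001.
Difference = 14400/1001 frames (≈ 14.3856); B is behind A.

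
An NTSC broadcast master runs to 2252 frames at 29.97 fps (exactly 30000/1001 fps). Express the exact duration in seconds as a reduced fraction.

Running time = 2252 ÷ (30000/1001) = 2252 × 1001/30000 = 563563/7500 s.

563563/7500 seconds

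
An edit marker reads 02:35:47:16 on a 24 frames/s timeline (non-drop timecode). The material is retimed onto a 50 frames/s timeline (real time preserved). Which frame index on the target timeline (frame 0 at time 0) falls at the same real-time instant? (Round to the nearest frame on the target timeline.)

Source frame index: (2×3600 + 35×60 + 47) × 24 + 16 = 224344.
Real time: 224344 / (24) = 28043/3 s.
Target frame: (28043/3) × (50) = 1402150/3 ≈ 467383.333 → 467383.

frame 467383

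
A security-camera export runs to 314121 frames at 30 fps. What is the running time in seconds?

Running time = 314121 / (30) = 10470.7 s.

10470.7 seconds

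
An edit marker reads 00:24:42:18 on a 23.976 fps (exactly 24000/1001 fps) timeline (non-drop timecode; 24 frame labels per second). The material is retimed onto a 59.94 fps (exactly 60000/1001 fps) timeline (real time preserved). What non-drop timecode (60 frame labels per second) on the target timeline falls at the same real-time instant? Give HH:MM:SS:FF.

Source frame index: (0×3600 + 24×60 + 42) × 24 + 18 = 35586.
Real time: 35586 / (24000/1001) = 5936931/4000 s.
Target frame: (5936931/4000) × (60000/1001) = 88965.
At 60 labels/s: frame 88965 → 00:24:42:45.

00:24:42:45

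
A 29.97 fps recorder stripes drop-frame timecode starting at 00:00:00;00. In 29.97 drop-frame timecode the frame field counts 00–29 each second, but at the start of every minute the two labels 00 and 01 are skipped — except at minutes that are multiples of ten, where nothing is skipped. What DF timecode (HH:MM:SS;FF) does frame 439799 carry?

Each 10-minute DF block holds 10 × 60 × 30 − 9 × 2 = 17982 frames. 439799 ÷ 17982 → 24 full blocks, remainder 8231.
Within the partial block the first minute is 1800 frames and each further minute 1798, so 4 further minute boundaries passed. Total skipped labels = 18 × 24 + 2 × 4 = 440.
Non-drop label index = 439799 + 440 = 440239; at 30 labels/s that is 04:04:34:19, i.e. DF 04:04:34;19.

04:04:34;19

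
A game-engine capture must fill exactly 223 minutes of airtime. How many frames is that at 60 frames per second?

802800 frames

223 min = 13380 s.
Frames = 13380 × 60 = 802800.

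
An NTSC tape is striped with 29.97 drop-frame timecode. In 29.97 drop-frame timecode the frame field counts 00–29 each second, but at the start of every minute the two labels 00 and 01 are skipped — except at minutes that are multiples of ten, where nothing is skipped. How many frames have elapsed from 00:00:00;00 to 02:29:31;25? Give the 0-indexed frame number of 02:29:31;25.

Complete 10-minute blocks: 14, each 17982 frames → 251748.
Remaining 9 whole minutes in the current block: 1800 + 8 × 1798 = 16184 frames.
Within the current minute: 31 × 30 + 25 − 2 = 953 (labels ;00/;01 skipped at this minute). Total = 251748 + 16184 + 953 = 268885.

268885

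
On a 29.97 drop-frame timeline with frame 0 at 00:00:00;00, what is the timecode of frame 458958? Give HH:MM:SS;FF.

Each 10-minute DF block holds 10 × 60 × 30 − 9 × 2 = 17982 frames. 458958 ÷ 17982 → 25 full blocks, remainder 9408.
Within the partial block the first minute is 1800 frames and each further minute 1798, so 5 further minute boundaries passed. Total skipped labels = 18 × 25 + 2 × 5 = 460.
Non-drop label index = 458958 + 460 = 459418; at 30 labels/s that is 04:15:13:28, i.e. DF 04:15:13;28.

04:15:13;28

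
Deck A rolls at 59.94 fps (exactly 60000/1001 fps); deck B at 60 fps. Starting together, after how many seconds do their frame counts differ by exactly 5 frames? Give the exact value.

1001/12 seconds

The gap grows by |60 − 60000/1001| = 60/1001 frames per second.
Time for a 5-frame gap: 5 ÷ (60/1001) = 1001/12 s.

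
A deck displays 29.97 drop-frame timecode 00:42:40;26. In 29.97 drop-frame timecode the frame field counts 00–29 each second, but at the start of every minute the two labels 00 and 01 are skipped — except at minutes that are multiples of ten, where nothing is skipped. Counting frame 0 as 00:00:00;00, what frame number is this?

As if non-drop at 30 labels/s: (0 × 3600 + 42 × 60 + 40) × 30 + 26 = 76826.
Minute boundaries passed: 42; those not divisible by 10: 42 − 4 = 38; dropped labels = 2 × 38 = 76.
Actual frame index = 76826 − 76 = 76750.

76750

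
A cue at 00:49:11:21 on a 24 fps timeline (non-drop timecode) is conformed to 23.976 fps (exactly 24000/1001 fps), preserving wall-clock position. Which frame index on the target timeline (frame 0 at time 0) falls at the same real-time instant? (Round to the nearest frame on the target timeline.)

frame 70774

Source frame index: (0×3600 + 49×60 + 11) × 24 + 21 = 70845.
Real time: 70845 / (24) = 23615/8 s.
Target frame: (23615/8) × (24000/1001) = 70845000/1001 ≈ 70774.226 → 70774.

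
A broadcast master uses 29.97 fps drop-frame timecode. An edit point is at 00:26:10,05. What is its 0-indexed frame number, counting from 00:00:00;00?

47057

As if non-drop at 30 labels/s: (0 × 3600 + 26 × 60 + 10) × 30 + 5 = 47105.
Minute boundaries passed: 26; those not divisible by 10: 26 − 2 = 24; dropped labels = 2 × 24 = 48.
Actual frame index = 47105 − 48 = 47057.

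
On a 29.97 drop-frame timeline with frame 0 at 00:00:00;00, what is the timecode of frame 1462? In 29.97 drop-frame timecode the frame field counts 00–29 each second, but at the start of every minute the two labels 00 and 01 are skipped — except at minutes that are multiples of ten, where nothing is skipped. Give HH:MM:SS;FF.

Ten DF minutes hold 17982 frames, so frame 1462 lies in block 0 (frames 0–17981) with 1462 frames into that block.
The block's first minute is 1800 frames and the rest 1798 each; 1462 frames reaches minute 0, so 0 × 18 + 0 × 2 = 0 labels have been skipped so far.
Adding those back, label number 1462 + 0 = 1462 at 30 labels/s is 48 s + 22 f = 0 h 0 min 48 s frame 22, i.e. 00:00:48;22.

00:00:48;22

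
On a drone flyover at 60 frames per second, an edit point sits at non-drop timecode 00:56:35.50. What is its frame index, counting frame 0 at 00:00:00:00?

Total seconds to the label: (0 × 3600 + 56 × 60 + 35) = 3395.
Frame index = 3395 × 60 + 50 = 203750.

frame 203750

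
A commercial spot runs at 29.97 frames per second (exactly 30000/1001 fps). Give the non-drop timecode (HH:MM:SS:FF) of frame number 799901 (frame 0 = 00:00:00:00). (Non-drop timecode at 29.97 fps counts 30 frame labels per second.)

799901 ÷ 30 = 26663 full seconds, remainder 11 frames.
26663 s = 7 h 24 min 23 s.
Timecode: 07:24:23:11.

07:24:23:11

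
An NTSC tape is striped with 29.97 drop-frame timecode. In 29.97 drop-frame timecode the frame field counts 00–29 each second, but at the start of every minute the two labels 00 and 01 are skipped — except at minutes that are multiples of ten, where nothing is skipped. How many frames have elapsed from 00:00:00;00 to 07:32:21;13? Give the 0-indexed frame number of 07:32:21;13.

As if non-drop at 30 labels/s: (7 × 3600 + 32 × 60 + 21) × 30 + 13 = 814243.
Minute boundaries passed: 452; those not divisible by 10: 452 − 45 = 407; dropped labels = 2 × 407 = 814.
Actual frame index = 814243 − 814 = 813429.

813429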